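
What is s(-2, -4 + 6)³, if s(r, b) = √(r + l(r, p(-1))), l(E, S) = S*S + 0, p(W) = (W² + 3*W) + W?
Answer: 7*√7 ≈ 18.520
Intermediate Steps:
p(W) = W² + 4*W
l(E, S) = S² (l(E, S) = S² + 0 = S²)
s(r, b) = √(9 + r) (s(r, b) = √(r + (-(4 - 1))²) = √(r + (-1*3)²) = √(r + (-3)²) = √(r + 9) = √(9 + r))
s(-2, -4 + 6)³ = (√(9 - 2))³ = (√7)³ = 7*√7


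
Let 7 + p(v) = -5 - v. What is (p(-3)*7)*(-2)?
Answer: 126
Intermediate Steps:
p(v) = -12 - v (p(v) = -7 + (-5 - v) = -12 - v)
(p(-3)*7)*(-2) = ((-12 - 1*(-3))*7)*(-2) = ((-12 + 3)*7)*(-2) = -9*7*(-2) = -63*(-2) = 126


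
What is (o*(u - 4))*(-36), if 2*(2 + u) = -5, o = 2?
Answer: 612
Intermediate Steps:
u = -9/2 (u = -2 + (½)*(-5) = -2 - 5/2 = -9/2 ≈ -4.5000)
(o*(u - 4))*(-36) = (2*(-9/2 - 4))*(-36) = (2*(-17/2))*(-36) = -17*(-36) = 612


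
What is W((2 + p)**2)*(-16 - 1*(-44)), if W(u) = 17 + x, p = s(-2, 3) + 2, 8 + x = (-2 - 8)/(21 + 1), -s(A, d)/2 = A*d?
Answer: 2632/11 ≈ 239.27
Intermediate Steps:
s(A, d) = -2*A*d
x = -93/11 (x = -8 + (-2 - 8)/(21 + 1) = -8 - 10/22 = -8 - 10*1/22 = -8 - 5/11 = -93/11 ≈ -8.4545)
p = 14 (p = -2*(-2)*3 + 2 = 12 + 2 = 14)
W(u) = 94/11 (W(u) = 17 - 93/11 = 94/11)
W((2 + p)**2)*(-16 - 1*(-44)) = 94*(-16 - 1*(-44))/11 = 94*(-16 + 44)/11 = (94/11)*28 = 2632/11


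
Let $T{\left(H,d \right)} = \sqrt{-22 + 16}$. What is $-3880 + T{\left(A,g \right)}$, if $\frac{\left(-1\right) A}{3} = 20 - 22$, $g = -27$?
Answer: $-3880 + i \sqrt{6} \approx -3880.0 + 2.4495 i$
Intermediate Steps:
$A = 6$ ($A = - 3 \left(20 - 22\right) = \left(-3\right) \left(-2\right) = 6$)
$T{\left(H,d \right)} = i \sqrt{6}$ ($T{\left(H,d \right)} = \sqrt{-6} = i \sqrt{6}$)
$-3880 + T{\left(A,g \right)} = -3880 + i \sqrt{6}$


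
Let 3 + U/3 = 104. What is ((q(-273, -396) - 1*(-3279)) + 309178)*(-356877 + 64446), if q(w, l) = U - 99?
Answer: -91431768891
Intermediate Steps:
U = 303 (U = -9 + 3*104 = -9 + 312 = 303)
q(w, l) = 204 (q(w, l) = 303 - 99 = 204)
((q(-273, -396) - 1*(-3279)) + 309178)*(-356877 + 64446) = ((204 - 1*(-3279)) + 309178)*(-356877 + 64446) = ((204 + 3279) + 309178)*(-292431) = (3483 + 309178)*(-292431) = 312661*(-292431) = -91431768891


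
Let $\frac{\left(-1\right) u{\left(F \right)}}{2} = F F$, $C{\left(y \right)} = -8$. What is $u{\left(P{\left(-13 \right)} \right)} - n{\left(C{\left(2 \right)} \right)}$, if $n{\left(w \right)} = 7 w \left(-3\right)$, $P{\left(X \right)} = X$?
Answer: $-506$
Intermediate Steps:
$u{\left(F \right)} = - 2 F^{2}$ ($u{\left(F \right)} = - 2 F F = - 2 F^{2}$)
$n{\left(w \right)} = - 21 w$
$u{\left(P{\left(-13 \right)} \right)} - n{\left(C{\left(2 \right)} \right)} = - 2 \left(-13\right)^{2} - \left(-21\right) \left(-8\right) = \left(-2\right) 169 - 168 = -338 - 168 = -506$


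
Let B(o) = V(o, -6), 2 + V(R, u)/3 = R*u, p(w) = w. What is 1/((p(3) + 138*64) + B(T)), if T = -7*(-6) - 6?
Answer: 1/8181 ≈ 0.00012223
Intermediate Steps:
T = 36 (T = 42 - 6 = 36)
V(R, u) = -6 + 3*R*u (V(R, u) = -6 + 3*(R*u) = -6 + 3*R*u)
B(o) = -6 - 18*o (B(o) = -6 + 3*o*(-6) = -6 - 18*o)
1/((p(3) + 138*64) + B(T)) = 1/((3 + 138*64) + (-6 - 18*36)) = 1/((3 + 8832) + (-6 - 648)) = 1/(8835 - 654) = 1/8181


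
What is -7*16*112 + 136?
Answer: -12408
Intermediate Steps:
-7*16*112 + 136 = -112*112 + 136 = -12544 + 136 = -12408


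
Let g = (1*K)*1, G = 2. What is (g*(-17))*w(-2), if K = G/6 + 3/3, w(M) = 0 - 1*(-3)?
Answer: -68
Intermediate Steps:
w(M) = 3 (w(M) = 0 + 3 = 3)
K = 4/3 (K = 2/6 + 3/3 = 2*(⅙) + 3*(⅓) = ⅓ + 1 = 4/3 ≈ 1.3333)
g = 4/3 (g = (1*(4/3))*1 = (4/3)*1 = 4/3 ≈ 1.3333)
(g*(-17))*w(-2) = ((4/3)*(-17))*3 = -68/3*3 = -68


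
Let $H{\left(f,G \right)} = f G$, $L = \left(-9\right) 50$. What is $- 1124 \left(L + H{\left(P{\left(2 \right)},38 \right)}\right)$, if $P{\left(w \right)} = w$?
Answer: $420376$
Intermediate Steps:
$L = -450$
$H{\left(f,G \right)} = G f$
$- 1124 \left(L + H{\left(P{\left(2 \right)},38 \right)}\right) = - 1124 \left(-450 + 38 \cdot 2\right) = - 1124 \left(-450 + 76\right) = \left(-1124\right) \left(-374\right) = 420376$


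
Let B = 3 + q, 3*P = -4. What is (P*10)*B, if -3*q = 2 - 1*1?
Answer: -320/9 ≈ -35.556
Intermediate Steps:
P = -4/3 (P = (⅓)*(-4) = -4/3 ≈ -1.3333)
q = -⅓ (q = -(2 - 1*1)/3 = -(2 - 1)/3 = -⅓*1 = -⅓ ≈ -0.33333)
B = 8/3 (B = 3 - ⅓ = 8/3 ≈ 2.6667)
(P*10)*B = -4/3*10*(8/3) = -40/3*8/3 = -320/9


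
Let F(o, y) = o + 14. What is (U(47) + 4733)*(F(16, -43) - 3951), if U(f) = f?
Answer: -18742380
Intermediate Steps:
F(o, y) = 14 + o
(U(47) + 4733)*(F(16, -43) - 3951) = (47 + 4733)*((14 + 16) - 3951) = 4780*(30 - 3951) = 4780*(-3921) = -18742380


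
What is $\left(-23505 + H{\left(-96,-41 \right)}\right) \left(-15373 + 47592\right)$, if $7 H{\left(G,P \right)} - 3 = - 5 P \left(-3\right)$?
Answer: $- \frac{5320871193}{7} \approx -7.6012 \cdot 10^{8}$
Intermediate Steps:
$H{\left(G,P \right)} = \frac{3}{7} + \frac{15 P}{7}$ ($H{\left(G,P \right)} = \frac{3}{7} + \frac{- 5 P \left(-3\right)}{7} = \frac{3}{7} + \frac{15 P}{7}$)
$\left(-23505 + H{\left(-96,-41 \right)}\right) \left(-15373 + 47592\right) = \left(-23505 + \left(\frac{3}{7} + \frac{15}{7} \left(-41\right)\right)\right) \left(-15373 + 47592\right) = \left(-23505 + \left(\frac{3}{7} - \frac{615}{7}\right)\right) 32219 = \left(-23505 - \frac{612}{7}\right) 32219 = \left(- \frac{165147}{7}\right) 32219 = - \frac{5320871193}{7}$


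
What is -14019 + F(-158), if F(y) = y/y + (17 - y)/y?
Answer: -2215019/158 ≈ -14019.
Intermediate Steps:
F(y) = 1 + (17 - y)/y
-14019 + F(-158) = -14019 + 17/(-158) = -14019 + 17*(-1/158) = -14019 - 17/158 = -2215019/158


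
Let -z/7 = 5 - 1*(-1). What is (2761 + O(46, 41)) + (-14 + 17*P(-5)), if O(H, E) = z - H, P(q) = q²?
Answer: 3084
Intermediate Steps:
z = -42 (z = -7*(5 - 1*(-1)) = -7*(5 + 1) = -7*6 = -42)
O(H, E) = -42 - H
(2761 + O(46, 41)) + (-14 + 17*P(-5)) = (2761 + (-42 - 1*46)) + (-14 + 17*(-5)²) = (2761 + (-42 - 46)) + (-14 + 17*25) = (2761 - 88) + (-14 + 425) = 2673 + 411 = 3084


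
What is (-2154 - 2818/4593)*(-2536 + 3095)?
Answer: -5531942260/4593 ≈ -1.2044e+6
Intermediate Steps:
(-2154 - 2818/4593)*(-2536 + 3095) = (-2154 - 2818*1/4593)*559 = (-2154 - 2818/4593)*559 = -9896140/4593*559 = -5531942260/4593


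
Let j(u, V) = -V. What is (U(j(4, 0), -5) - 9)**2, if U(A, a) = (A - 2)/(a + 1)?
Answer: 289/4 ≈ 72.250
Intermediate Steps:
U(A, a) = (-2 + A)/(1 + a)
(U(j(4, 0), -5) - 9)**2 = ((-2 - 1*0)/(1 - 5) - 9)**2 = ((-2 + 0)/(-4) - 9)**2 = (-1/4*(-2) - 9)**2 = (1/2 - 9)**2 = (-17/2)**2 = 289/4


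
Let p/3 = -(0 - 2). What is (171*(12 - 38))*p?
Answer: -26676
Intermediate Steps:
p = 6 (p = 3*(-(0 - 2)) = 3*(-1*(-2)) = 3*2 = 6)
(171*(12 - 38))*p = (171*(12 - 38))*6 = (171*(-26))*6 = -4446*6 = -26676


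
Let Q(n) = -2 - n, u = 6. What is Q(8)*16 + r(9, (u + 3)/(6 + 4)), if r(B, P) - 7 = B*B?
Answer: -72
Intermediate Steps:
r(B, P) = 7 + B² (r(B, P) = 7 + B*B = 7 + B²)
Q(8)*16 + r(9, (u + 3)/(6 + 4)) = (-2 - 1*8)*16 + (7 + 9²) = (-2 - 8)*16 + (7 + 81) = -10*16 + 88 = -160 + 88 = -72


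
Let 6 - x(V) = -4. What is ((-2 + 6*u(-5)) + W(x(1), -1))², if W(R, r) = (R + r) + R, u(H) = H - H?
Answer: 289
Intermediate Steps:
x(V) = 10 (x(V) = 6 - 1*(-4) = 6 + 4 = 10)
u(H) = 0
W(R, r) = r + 2*R
((-2 + 6*u(-5)) + W(x(1), -1))² = ((-2 + 6*0) + (-1 + 2*10))² = ((-2 + 0) + (-1 + 20))² = (-2 + 19)² = 17² = 289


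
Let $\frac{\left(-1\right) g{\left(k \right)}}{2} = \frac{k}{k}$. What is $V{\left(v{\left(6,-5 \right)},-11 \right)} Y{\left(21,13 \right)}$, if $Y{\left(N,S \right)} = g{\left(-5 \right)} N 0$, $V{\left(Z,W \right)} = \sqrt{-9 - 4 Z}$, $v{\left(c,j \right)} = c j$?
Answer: $0$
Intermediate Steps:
$g{\left(k \right)} = -2$ ($g{\left(k \right)} = - 2 \frac{k}{k} = \left(-2\right) 1 = -2$)
$Y{\left(N,S \right)} = 0$ ($Y{\left(N,S \right)} = - 2 N 0 = 0$)
$V{\left(v{\left(6,-5 \right)},-11 \right)} Y{\left(21,13 \right)} = \sqrt{-9 - 4 \cdot 6 \left(-5\right)} 0 = \sqrt{-9 - -120} \cdot 0 = \sqrt{-9 + 120} \cdot 0 = \sqrt{111} \cdot 0 = 0$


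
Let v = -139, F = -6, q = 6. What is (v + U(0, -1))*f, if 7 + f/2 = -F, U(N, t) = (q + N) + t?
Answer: 268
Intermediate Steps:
U(N, t) = 6 + N + t (U(N, t) = (6 + N) + t = 6 + N + t)
f = -2 (f = -14 + 2*(-1*(-6)) = -14 + 2*6 = -14 + 12 = -2)
(v + U(0, -1))*f = (-139 + (6 + 0 - 1))*(-2) = (-139 + 5)*(-2) = -134*(-2) = 268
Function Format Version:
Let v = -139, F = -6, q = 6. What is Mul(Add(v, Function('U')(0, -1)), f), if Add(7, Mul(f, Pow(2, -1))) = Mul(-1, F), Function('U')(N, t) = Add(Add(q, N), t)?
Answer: 268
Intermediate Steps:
Function('U')(N, t) = Add(6, N, t) (Function('U')(N, t) = Add(Add(6, N), t) = Add(6, N, t))
f = -2 (f = Add(-14, Mul(2, Mul(-1, -6))) = Add(-14, Mul(2, 6)) = Add(-14, 12) = -2)
Mul(Add(v, Function('U')(0, -1)), f) = Mul(Add(-139, Add(6, 0, -1)), -2) = Mul(Add(-139, 5), -2) = Mul(-134, -2) = 268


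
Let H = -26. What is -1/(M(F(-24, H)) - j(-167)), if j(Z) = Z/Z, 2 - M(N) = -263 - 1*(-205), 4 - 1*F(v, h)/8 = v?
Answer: -1/59 ≈ -0.016949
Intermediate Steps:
F(v, h) = 32 - 8*v
M(N) = 60 (M(N) = 2 - (-263 - 1*(-205)) = 2 - (-263 + 205) = 2 - 1*(-58) = 2 + 58 = 60)
j(Z) = 1
-1/(M(F(-24, H)) - j(-167)) = -1/(60 - 1*1) = -1/(60 - 1) = -1/59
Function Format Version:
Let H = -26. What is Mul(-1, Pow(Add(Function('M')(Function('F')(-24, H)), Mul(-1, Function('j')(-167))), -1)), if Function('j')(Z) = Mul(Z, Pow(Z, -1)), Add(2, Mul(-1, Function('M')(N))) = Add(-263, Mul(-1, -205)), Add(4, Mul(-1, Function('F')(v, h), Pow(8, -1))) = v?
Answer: Rational(-1, 59) ≈ -0.016949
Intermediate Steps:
Function('F')(v, h) = Add(32, Mul(-8, v))
Function('M')(N) = 60 (Function('M')(N) = Add(2, Mul(-1, Add(-263, Mul(-1, -205)))) = Add(2, Mul(-1, Add(-263, 205))) = Add(2, Mul(-1, -58)) = Add(2, 58) = 60)
Function('j')(Z) = 1
Mul(-1, Pow(Add(Function('M')(Function('F')(-24, H)), Mul(-1, Function('j')(-167))), -1)) = Mul(-1, Pow(Add(60, Mul(-1, 1)), -1)) = Mul(-1, Pow(Add(60, -1), -1)) = Mul(-1, Pow(59, -1)) = Mul(-1, Rational(1, 59)) = Rational(-1, 59)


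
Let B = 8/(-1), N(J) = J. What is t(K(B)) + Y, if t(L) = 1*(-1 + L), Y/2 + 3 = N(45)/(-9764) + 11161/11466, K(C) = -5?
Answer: -281632055/27988506 ≈ -10.062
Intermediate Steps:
B = -8 (B = 8*(-1) = -8)
Y = -113701019/27988506 (Y = -6 + 2*(45/(-9764) + 11161/11466) = -6 + 2*(45*(-1/9764) + 11161*(1/11466)) = -6 + 2*(-45/9764 + 11161/11466) = -6 + 2*(54230017/55977012) = -6 + 54230017/27988506 = -113701019/27988506 ≈ -4.0624)
t(L) = -1 + L
t(K(B)) + Y = (-1 - 5) - 113701019/27988506 = -6 - 113701019/27988506 = -281632055/27988506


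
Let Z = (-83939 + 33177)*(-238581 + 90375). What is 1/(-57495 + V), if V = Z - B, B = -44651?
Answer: 1/7523220128 ≈ 1.3292e-10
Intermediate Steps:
Z = 7523232972 (Z = -50762*(-148206) = 7523232972)
V = 7523277623 (V = 7523232972 - 1*(-44651) = 7523232972 + 44651 = 7523277623)
1/(-57495 + V) = 1/(-57495 + 7523277623) = 1/7523220128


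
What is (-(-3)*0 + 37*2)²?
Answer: 5476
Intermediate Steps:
(-(-3)*0 + 37*2)² = (-1*0 + 74)² = (0 + 74)² = 74² = 5476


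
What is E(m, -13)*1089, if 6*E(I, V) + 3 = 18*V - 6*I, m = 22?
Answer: -133947/2 ≈ -66974.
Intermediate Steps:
E(I, V) = -½ - I + 3*V (E(I, V) = -½ + (18*V - 6*I)/6 = -½ + (-6*I + 18*V)/6 = -½ + (-I + 3*V) = -½ - I + 3*V)
E(m, -13)*1089 = (-½ - 1*22 + 3*(-13))*1089 = (-½ - 22 - 39)*1089 = -123/2*1089 = -133947/2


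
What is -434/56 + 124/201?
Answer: -5735/804 ≈ -7.1331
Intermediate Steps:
-434/56 + 124/201 = -434*1/56 + 124*(1/201) = -31/4 + 124/201 = -5735/804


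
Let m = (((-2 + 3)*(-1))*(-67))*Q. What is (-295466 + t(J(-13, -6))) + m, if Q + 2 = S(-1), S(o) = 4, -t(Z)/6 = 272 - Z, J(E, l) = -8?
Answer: -297012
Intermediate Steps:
t(Z) = -1632 + 6*Z (t(Z) = -6*(272 - Z) = -1632 + 6*Z)
Q = 2 (Q = -2 + 4 = 2)
m = 134 (m = (((-2 + 3)*(-1))*(-67))*2 = ((1*(-1))*(-67))*2 = -1*(-67)*2 = 67*2 = 134)
(-295466 + t(J(-13, -6))) + m = (-295466 + (-1632 + 6*(-8))) + 134 = (-295466 + (-1632 - 48)) + 134 = (-295466 - 1680) + 134 = -297146 + 134 = -297012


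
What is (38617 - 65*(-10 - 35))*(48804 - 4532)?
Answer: 1839147424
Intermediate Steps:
(38617 - 65*(-10 - 35))*(48804 - 4532) = (38617 - 65*(-45))*44272 = (38617 + 2925)*44272 = 41542*44272 = 1839147424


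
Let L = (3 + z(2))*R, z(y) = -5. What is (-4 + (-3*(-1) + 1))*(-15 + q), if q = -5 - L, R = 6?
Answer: 0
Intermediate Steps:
L = -12 (L = (3 - 5)*6 = -2*6 = -12)
q = 7 (q = -5 - 1*(-12) = -5 + 12 = 7)
(-4 + (-3*(-1) + 1))*(-15 + q) = (-4 + (-3*(-1) + 1))*(-15 + 7) = (-4 + (3 + 1))*(-8) = (-4 + 4)*(-8) = 0*(-8) = 0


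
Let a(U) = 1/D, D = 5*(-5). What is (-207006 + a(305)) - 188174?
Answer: -9879501/25 ≈ -3.9518e+5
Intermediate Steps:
D = -25
a(U) = -1/25 (a(U) = 1/(-25) = -1/25)
(-207006 + a(305)) - 188174 = (-207006 - 1/25) - 188174 = -5175151/25 - 188174 = -9879501/25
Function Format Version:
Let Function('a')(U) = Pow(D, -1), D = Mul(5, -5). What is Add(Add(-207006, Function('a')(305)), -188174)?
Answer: Rational(-9879501, 25) ≈ -3.9518e+5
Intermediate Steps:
D = -25
Function('a')(U) = Rational(-1, 25) (Function('a')(U) = Pow(-25, -1) = Rational(-1, 25))
Add(Add(-207006, Function('a')(305)), -188174) = Add(Add(-207006, Rational(-1, 25)), -188174) = Add(Rational(-5175151, 25), -188174) = Rational(-9879501, 25)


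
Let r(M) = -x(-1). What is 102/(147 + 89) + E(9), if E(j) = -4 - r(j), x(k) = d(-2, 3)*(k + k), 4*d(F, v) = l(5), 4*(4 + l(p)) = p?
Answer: -1035/472 ≈ -2.1928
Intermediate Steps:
l(p) = -4 + p/4
d(F, v) = -11/16 (d(F, v) = (-4 + (¼)*5)/4 = (-4 + 5/4)/4 = (¼)*(-11/4) = -11/16)
x(k) = -11*k/8 (x(k) = -11*(k + k)/16 = -11*k/8)
r(M) = -11/8 (r(M) = -(-11)*(-1)/8 = -1*11/8 = -11/8)
E(j) = -21/8 (E(j) = -4 - 1*(-11/8) = -4 + 11/8 = -21/8)
102/(147 + 89) + E(9) = 102/(147 + 89) - 21/8 = 102/236 - 21/8 = (1/236)*102 - 21/8 = 51/118 - 21/8 = -1035/472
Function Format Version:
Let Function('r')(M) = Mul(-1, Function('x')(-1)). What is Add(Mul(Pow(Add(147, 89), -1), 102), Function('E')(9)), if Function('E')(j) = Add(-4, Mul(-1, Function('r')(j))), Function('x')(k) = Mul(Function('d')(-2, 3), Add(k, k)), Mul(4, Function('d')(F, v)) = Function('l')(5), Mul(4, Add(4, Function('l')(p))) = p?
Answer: Rational(-1035, 472) ≈ -2.1928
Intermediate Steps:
Function('l')(p) = Add(-4, Mul(Rational(1, 4), p))
Function('d')(F, v) = Rational(-11, 16) (Function('d')(F, v) = Mul(Rational(1, 4), Add(-4, Mul(Rational(1, 4), 5))) = Mul(Rational(1, 4), Add(-4, Rational(5, 4))) = Mul(Rational(1, 4), Rational(-11, 4)) = Rational(-11, 16))
Function('x')(k) = Mul(Rational(-11, 8), k) (Function('x')(k) = Mul(Rational(-11, 16), Add(k, k)) = Mul(Rational(-11, 16), Mul(2, k)) = Mul(Rational(-11, 8), k))
Function('r')(M) = Rational(-11, 8) (Function('r')(M) = Mul(-1, Mul(Rational(-11, 8), -1)) = Mul(-1, Rational(11, 8)) = Rational(-11, 8))
Function('E')(j) = Rational(-21, 8) (Function('E')(j) = Add(-4, Mul(-1, Rational(-11, 8))) = Add(-4, Rational(11, 8)) = Rational(-21, 8))
Add(Mul(Pow(Add(147, 89), -1), 102), Function('E')(9)) = Add(Mul(Pow(Add(147, 89), -1), 102), Rational(-21, 8)) = Add(Mul(Pow(236, -1), 102), Rational(-21, 8)) = Add(Mul(Rational(1, 236), 102), Rational(-21, 8)) = Add(Rational(51, 118), Rational(-21, 8)) = Rational(-1035, 472)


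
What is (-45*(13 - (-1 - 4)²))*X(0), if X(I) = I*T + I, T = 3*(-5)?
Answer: 0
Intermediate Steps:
T = -15
X(I) = -14*I (X(I) = I*(-15) + I = -15*I + I = -14*I)
(-45*(13 - (-1 - 4)²))*X(0) = (-45*(13 - (-1 - 4)²))*(-14*0) = -45*(13 - 1*(-5)²)*0 = -45*(13 - 1*25)*0 = -45*(13 - 25)*0 = -45*(-12)*0 = 540*0 = 0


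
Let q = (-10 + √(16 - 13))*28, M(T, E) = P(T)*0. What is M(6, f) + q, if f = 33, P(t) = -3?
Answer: -280 + 28*√3 ≈ -231.50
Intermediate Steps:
M(T, E) = 0 (M(T, E) = -3*0 = 0)
q = -280 + 28*√3 (q = (-10 + √3)*28 = -280 + 28*√3 ≈ -231.50)
M(6, f) + q = 0 + (-280 + 28*√3) = -280 + 28*√3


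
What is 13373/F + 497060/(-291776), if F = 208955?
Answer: -24990312963/15242013520 ≈ -1.6396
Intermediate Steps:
13373/F + 497060/(-291776) = 13373/208955 + 497060/(-291776) = 13373*(1/208955) + 497060*(-1/291776) = 13373/208955 - 124265/72944 = -24990312963/15242013520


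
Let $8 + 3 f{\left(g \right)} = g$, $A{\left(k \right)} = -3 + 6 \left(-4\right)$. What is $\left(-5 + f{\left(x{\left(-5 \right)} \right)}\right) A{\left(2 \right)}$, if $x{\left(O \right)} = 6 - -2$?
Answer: $135$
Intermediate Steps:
$x{\left(O \right)} = 8$ ($x{\left(O \right)} = 6 + 2 = 8$)
$A{\left(k \right)} = -27$ ($A{\left(k \right)} = -3 - 24 = -27$)
$f{\left(g \right)} = - \frac{8}{3} + \frac{g}{3}$
$\left(-5 + f{\left(x{\left(-5 \right)} \right)}\right) A{\left(2 \right)} = \left(-5 + \left(- \frac{8}{3} + \frac{1}{3} \cdot 8\right)\right) \left(-27\right) = \left(-5 + \left(- \frac{8}{3} + \frac{8}{3}\right)\right) \left(-27\right) = \left(-5 + 0\right) \left(-27\right) = \left(-5\right) \left(-27\right) = 135$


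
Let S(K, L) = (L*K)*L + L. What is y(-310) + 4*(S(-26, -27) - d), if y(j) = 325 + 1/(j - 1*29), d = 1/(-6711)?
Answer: -19109991414/252781 ≈ -75599.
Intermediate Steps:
d = -1/6711 ≈ -0.00014901
S(K, L) = L + K*L² (S(K, L) = (K*L)*L + L = K*L² + L = L + K*L²)
y(j) = 325 + 1/(-29 + j) (y(j) = 325 + 1/(j - 29) = 325 + 1/(-29 + j))
y(-310) + 4*(S(-26, -27) - d) = (-9424 + 325*(-310))/(-29 - 310) + 4*(-27*(1 - 26*(-27)) - 1*(-1/6711)) = (-9424 - 100750)/(-339) + 4*(-27*(1 + 702) + 1/6711) = -1/339*(-110174) + 4*(-27*703 + 1/6711) = 110174/339 + 4*(-18981 + 1/6711) = 110174/339 + 4*(-127381490/6711) = 110174/339 - 509525960/6711 = -19109991414/252781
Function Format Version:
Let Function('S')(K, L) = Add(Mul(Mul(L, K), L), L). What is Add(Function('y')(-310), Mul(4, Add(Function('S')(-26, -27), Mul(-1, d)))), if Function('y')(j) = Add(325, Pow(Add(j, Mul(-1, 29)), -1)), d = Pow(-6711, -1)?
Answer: Rational(-19109991414, 252781) ≈ -75599.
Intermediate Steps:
d = Rational(-1, 6711) ≈ -0.00014901
Function('S')(K, L) = Add(L, Mul(K, Pow(L, 2))) (Function('S')(K, L) = Add(Mul(Mul(K, L), L), L) = Add(Mul(K, Pow(L, 2)), L) = Add(L, Mul(K, Pow(L, 2))))
Function('y')(j) = Add(325, Pow(Add(-29, j), -1)) (Function('y')(j) = Add(325, Pow(Add(j, -29), -1)) = Add(325, Pow(Add(-29, j), -1)))
Add(Function('y')(-310), Mul(4, Add(Function('S')(-26, -27), Mul(-1, d)))) = Add(Mul(Pow(Add(-29, -310), -1), Add(-9424, Mul(325, -310))), Mul(4, Add(Mul(-27, Add(1, Mul(-26, -27))), Mul(-1, Rational(-1, 6711))))) = Add(Mul(Pow(-339, -1), Add(-9424, -100750)), Mul(4, Add(Mul(-27, Add(1, 702)), Rational(1, 6711)))) = Add(Mul(Rational(-1, 339), -110174), Mul(4, Add(Mul(-27, 703), Rational(1, 6711)))) = Add(Rational(110174, 339), Mul(4, Add(-18981, Rational(1, 6711)))) = Add(Rational(110174, 339), Mul(4, Rational(-127381490, 6711))) = Add(Rational(110174, 339), Rational(-509525960, 6711)) = Rational(-19109991414, 252781)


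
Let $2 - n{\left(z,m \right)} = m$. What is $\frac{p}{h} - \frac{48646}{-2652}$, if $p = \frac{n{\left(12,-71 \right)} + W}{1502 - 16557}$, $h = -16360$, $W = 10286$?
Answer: $\frac{230413991209}{12561289800} \approx 18.343$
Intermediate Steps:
$n{\left(z,m \right)} = 2 - m$
$p = - \frac{10359}{15055}$ ($p = \frac{\left(2 - -71\right) + 10286}{1502 - 16557} = \frac{\left(2 + 71\right) + 10286}{-15055} = \left(73 + 10286\right) \left(- \frac{1}{15055}\right) = 10359 \left(- \frac{1}{15055}\right) = - \frac{10359}{15055} \approx -0.68808$)
$\frac{p}{h} - \frac{48646}{-2652} = - \frac{10359}{15055 \left(-16360\right)} - \frac{48646}{-2652} = \left(- \frac{10359}{15055}\right) \left(- \frac{1}{16360}\right) - - \frac{1871}{102} = \frac{10359}{246299800} + \frac{1871}{102} = \frac{230413991209}{12561289800}$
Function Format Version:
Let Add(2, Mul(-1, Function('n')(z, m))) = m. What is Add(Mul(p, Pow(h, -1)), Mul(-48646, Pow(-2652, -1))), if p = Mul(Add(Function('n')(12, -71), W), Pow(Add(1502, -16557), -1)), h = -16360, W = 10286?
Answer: Rational(230413991209, 12561289800) ≈ 18.343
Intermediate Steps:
Function('n')(z, m) = Add(2, Mul(-1, m))
p = Rational(-10359, 15055) (p = Mul(Add(Add(2, Mul(-1, -71)), 10286), Pow(Add(1502, -16557), -1)) = Mul(Add(Add(2, 71), 10286), Pow(-15055, -1)) = Mul(Add(73, 10286), Rational(-1, 15055)) = Mul(10359, Rational(-1, 15055)) = Rational(-10359, 15055) ≈ -0.68808)
Add(Mul(p, Pow(h, -1)), Mul(-48646, Pow(-2652, -1))) = Add(Mul(Rational(-10359, 15055), Pow(-16360, -1)), Mul(-48646, Pow(-2652, -1))) = Add(Mul(Rational(-10359, 15055), Rational(-1, 16360)), Mul(-48646, Rational(-1, 2652))) = Add(Rational(10359, 246299800), Rational(1871, 102)) = Rational(230413991209, 12561289800)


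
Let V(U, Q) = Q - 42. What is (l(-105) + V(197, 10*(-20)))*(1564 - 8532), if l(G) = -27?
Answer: 1874392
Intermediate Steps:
V(U, Q) = -42 + Q
(l(-105) + V(197, 10*(-20)))*(1564 - 8532) = (-27 + (-42 + 10*(-20)))*(1564 - 8532) = (-27 + (-42 - 200))*(-6968) = (-27 - 242)*(-6968) = -269*(-6968) = 1874392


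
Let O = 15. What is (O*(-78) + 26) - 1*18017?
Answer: -19161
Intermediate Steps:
(O*(-78) + 26) - 1*18017 = (15*(-78) + 26) - 1*18017 = (-1170 + 26) - 18017 = -1144 - 18017 = -19161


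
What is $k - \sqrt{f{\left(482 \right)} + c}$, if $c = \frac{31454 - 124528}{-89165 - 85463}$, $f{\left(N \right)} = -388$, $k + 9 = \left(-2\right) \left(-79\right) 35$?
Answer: $5521 - \frac{i \sqrt{2953945691630}}{87314} \approx 5521.0 - 19.684 i$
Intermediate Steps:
$k = 5521$ ($k = -9 + \left(-2\right) \left(-79\right) 35 = -9 + 158 \cdot 35 = -9 + 5530 = 5521$)
$c = \frac{46537}{87314}$ ($c = - \frac{93074}{-174628} = \left(-93074\right) \left(- \frac{1}{174628}\right) = \frac{46537}{87314} \approx 0.53298$)
$k - \sqrt{f{\left(482 \right)} + c} = 5521 - \sqrt{-388 + \frac{46537}{87314}} = 5521 - \sqrt{- \frac{33831295}{87314}} = 5521 - \frac{i \sqrt{2953945691630}}{87314}$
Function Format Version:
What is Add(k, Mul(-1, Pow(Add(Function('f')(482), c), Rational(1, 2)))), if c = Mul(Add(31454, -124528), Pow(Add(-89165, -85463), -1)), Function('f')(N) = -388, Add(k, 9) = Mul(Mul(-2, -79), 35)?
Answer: Add(5521, Mul(Rational(-1, 87314), I, Pow(2953945691630, Rational(1, 2)))) ≈ Add(5521.0, Mul(-19.684, I))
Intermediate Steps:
k = 5521 (k = Add(-9, Mul(Mul(-2, -79), 35)) = Add(-9, Mul(158, 35)) = Add(-9, 5530) = 5521)
c = Rational(46537, 87314) (c = Mul(-93074, Pow(-174628, -1)) = Mul(-93074, Rational(-1, 174628)) = Rational(46537, 87314) ≈ 0.53298)
Add(k, Mul(-1, Pow(Add(Function('f')(482), c), Rational(1, 2)))) = Add(5521, Mul(-1, Pow(Add(-388, Rational(46537, 87314)), Rational(1, 2)))) = Add(5521, Mul(-1, Pow(Rational(-33831295, 87314), Rational(1, 2)))) = Add(5521, Mul(-1, Mul(Rational(1, 87314), I, Pow(2953945691630, Rational(1, 2))))) = Add(5521, Mul(Rational(-1, 87314), I, Pow(2953945691630, Rational(1, 2))))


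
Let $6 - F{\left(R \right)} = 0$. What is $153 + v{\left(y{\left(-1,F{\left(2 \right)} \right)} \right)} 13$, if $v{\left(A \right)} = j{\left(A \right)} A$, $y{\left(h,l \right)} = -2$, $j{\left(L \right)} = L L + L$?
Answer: $101$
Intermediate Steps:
$F{\left(R \right)} = 6$ ($F{\left(R \right)} = 6 - 0 = 6 + 0 = 6$)
$j{\left(L \right)} = L + L^{2}$ ($j{\left(L \right)} = L^{2} + L = L + L^{2}$)
$v{\left(A \right)} = A^{2} \left(1 + A\right)$ ($v{\left(A \right)} = A \left(1 + A\right) A = A^{2} \left(1 + A\right)$)
$153 + v{\left(y{\left(-1,F{\left(2 \right)} \right)} \right)} 13 = 153 + \left(-2\right)^{2} \left(1 - 2\right) 13 = 153 + 4 \left(-1\right) 13 = 153 - 52 = 101$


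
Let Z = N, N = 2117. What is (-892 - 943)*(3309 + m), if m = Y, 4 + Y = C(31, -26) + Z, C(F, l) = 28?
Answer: -10000750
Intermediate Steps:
Z = 2117
Y = 2141 (Y = -4 + (28 + 2117) = -4 + 2145 = 2141)
m = 2141
(-892 - 943)*(3309 + m) = (-892 - 943)*(3309 + 2141) = -1835*5450 = -10000750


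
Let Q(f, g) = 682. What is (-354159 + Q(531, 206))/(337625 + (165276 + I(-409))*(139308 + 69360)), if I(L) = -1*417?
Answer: -2543/247490183 ≈ -1.0275e-5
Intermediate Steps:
I(L) = -417
(-354159 + Q(531, 206))/(337625 + (165276 + I(-409))*(139308 + 69360)) = (-354159 + 682)/(337625 + (165276 - 417)*(139308 + 69360)) = -353477/(337625 + 164859*208668) = -353477/(337625 + 34400797812) = -353477/34401135437 = -353477*1/34401135437 = -2543/247490183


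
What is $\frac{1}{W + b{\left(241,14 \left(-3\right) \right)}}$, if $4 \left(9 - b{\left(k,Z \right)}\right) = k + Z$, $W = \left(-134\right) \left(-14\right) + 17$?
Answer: $\frac{4}{7409} \approx 0.00053988$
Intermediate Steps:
$W = 1893$ ($W = 1876 + 17 = 1893$)
$b{\left(k,Z \right)} = 9 - \frac{Z}{4} - \frac{k}{4}$ ($b{\left(k,Z \right)} = 9 - \frac{k + Z}{4} = 9 - \frac{Z + k}{4} = 9 - \left(\frac{Z}{4} + \frac{k}{4}\right) = 9 - \frac{Z}{4} - \frac{k}{4}$)
$\frac{1}{W + b{\left(241,14 \left(-3\right) \right)}} = \frac{1}{1893 - \left(\frac{205}{4} + \frac{1}{4} \cdot 14 \left(-3\right)\right)} = \frac{1}{1893 - \frac{163}{4}} = \frac{1}{\frac{7409}{4}} = \frac{4}{7409}$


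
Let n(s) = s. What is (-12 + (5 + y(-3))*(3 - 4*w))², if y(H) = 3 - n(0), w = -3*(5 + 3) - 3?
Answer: 767376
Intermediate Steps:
w = -27 (w = -3*8 - 3 = -24 - 3 = -27)
y(H) = 3 (y(H) = 3 - 1*0 = 3 + 0 = 3)
(-12 + (5 + y(-3))*(3 - 4*w))² = (-12 + (5 + 3)*(3 - 4*(-27)))² = (-12 + 8*(3 + 108))² = (-12 + 8*111)² = (-12 + 888)² = 876² = 767376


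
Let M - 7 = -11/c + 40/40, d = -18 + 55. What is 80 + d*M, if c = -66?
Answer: 2293/6 ≈ 382.17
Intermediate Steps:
d = 37
M = 49/6 (M = 7 + (-11/(-66) + 40/40) = 7 + (-11*(-1/66) + 40*(1/40)) = 7 + (⅙ + 1) = 7 + 7/6 = 49/6 ≈ 8.1667)
80 + d*M = 80 + 37*(49/6) = 80 + 1813/6 = 2293/6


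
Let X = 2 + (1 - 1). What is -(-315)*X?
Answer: 630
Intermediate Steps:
X = 2 (X = 2 + 0 = 2)
-(-315)*X = -(-315)*2 = -105*(-6) = 630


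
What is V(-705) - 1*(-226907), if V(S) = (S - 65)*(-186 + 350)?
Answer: 100627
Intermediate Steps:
V(S) = -10660 + 164*S (V(S) = (-65 + S)*164 = -10660 + 164*S)
V(-705) - 1*(-226907) = (-10660 + 164*(-705)) - 1*(-226907) = (-10660 - 115620) + 226907 = -126280 + 226907 = 100627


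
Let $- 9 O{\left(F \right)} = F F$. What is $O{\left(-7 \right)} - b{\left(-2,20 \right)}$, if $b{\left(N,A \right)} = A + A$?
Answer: $- \frac{409}{9} \approx -45.444$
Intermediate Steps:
$O{\left(F \right)} = - \frac{F^{2}}{9}$ ($O{\left(F \right)} = - \frac{F F}{9} = - \frac{F^{2}}{9}$)
$b{\left(N,A \right)} = 2 A$
$O{\left(-7 \right)} - b{\left(-2,20 \right)} = - \frac{\left(-7\right)^{2}}{9} - 2 \cdot 20 = \left(- \frac{1}{9}\right) 49 - 40 = - \frac{49}{9} - 40 = - \frac{409}{9}$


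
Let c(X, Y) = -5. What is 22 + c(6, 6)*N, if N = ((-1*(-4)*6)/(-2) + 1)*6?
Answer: 352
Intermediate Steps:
N = -66 (N = ((4*6)*(-½) + 1)*6 = (24*(-½) + 1)*6 = (-12 + 1)*6 = -11*6 = -66)
22 + c(6, 6)*N = 22 - 5*(-66) = 22 + 330 = 352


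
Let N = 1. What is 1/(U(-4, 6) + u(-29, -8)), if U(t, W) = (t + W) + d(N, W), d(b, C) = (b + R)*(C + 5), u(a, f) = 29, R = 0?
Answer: 1/42 ≈ 0.023810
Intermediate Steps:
d(b, C) = b*(5 + C) (d(b, C) = (b + 0)*(C + 5) = b*(5 + C))
U(t, W) = 5 + t + 2*W (U(t, W) = (t + W) + 1*(5 + W) = (W + t) + (5 + W) = 5 + t + 2*W)
1/(U(-4, 6) + u(-29, -8)) = 1/((5 - 4 + 2*6) + 29) = 1/((5 - 4 + 12) + 29) = 1/(13 + 29) = 1/42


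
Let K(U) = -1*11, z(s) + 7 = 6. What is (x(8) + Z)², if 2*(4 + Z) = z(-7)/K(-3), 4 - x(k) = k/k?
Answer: 441/484 ≈ 0.91116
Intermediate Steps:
z(s) = -1 (z(s) = -7 + 6 = -1)
K(U) = -11
x(k) = 3 (x(k) = 4 - k/k = 4 - 1*1 = 4 - 1 = 3)
Z = -87/22 (Z = -4 + (-1/(-11))/2 = -4 + (-1*(-1/11))/2 = -4 + (½)*(1/11) = -4 + 1/22 = -87/22 ≈ -3.9545)
(x(8) + Z)² = (3 - 87/22)² = (-21/22)² = 441/484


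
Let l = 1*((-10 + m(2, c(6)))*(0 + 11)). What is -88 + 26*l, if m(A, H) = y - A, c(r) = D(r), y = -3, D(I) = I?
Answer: -4378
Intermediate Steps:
c(r) = r
m(A, H) = -3 - A
l = -165 (l = 1*((-10 + (-3 - 1*2))*(0 + 11)) = 1*((-10 + (-3 - 2))*11) = 1*((-10 - 5)*11) = 1*(-15*11) = 1*(-165) = -165)
-88 + 26*l = -88 + 26*(-165) = -88 - 4290 = -4378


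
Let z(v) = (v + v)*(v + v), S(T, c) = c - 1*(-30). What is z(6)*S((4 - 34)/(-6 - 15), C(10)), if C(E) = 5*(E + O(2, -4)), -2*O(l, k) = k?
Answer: 12960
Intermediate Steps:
O(l, k) = -k/2
C(E) = 10 + 5*E (C(E) = 5*(E - ½*(-4)) = 5*(E + 2) = 5*(2 + E) = 10 + 5*E)
S(T, c) = 30 + c (S(T, c) = c + 30 = 30 + c)
z(v) = 4*v² (z(v) = (2*v)*(2*v) = 4*v²)
z(6)*S((4 - 34)/(-6 - 15), C(10)) = (4*6²)*(30 + (10 + 5*10)) = (4*36)*(30 + (10 + 50)) = 144*(30 + 60) = 144*90 = 12960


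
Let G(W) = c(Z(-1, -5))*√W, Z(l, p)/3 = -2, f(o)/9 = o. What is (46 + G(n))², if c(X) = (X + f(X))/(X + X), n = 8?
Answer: 2316 + 920*√2 ≈ 3617.1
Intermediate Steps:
f(o) = 9*o
Z(l, p) = -6 (Z(l, p) = 3*(-2) = -6)
c(X) = 5 (c(X) = (X + 9*X)/(X + X) = (10*X)/((2*X)) = (10*X)*(1/(2*X)) = 5)
G(W) = 5*√W
(46 + G(n))² = (46 + 5*√8)² = (46 + 5*(2*√2))² = (46 + 10*√2)²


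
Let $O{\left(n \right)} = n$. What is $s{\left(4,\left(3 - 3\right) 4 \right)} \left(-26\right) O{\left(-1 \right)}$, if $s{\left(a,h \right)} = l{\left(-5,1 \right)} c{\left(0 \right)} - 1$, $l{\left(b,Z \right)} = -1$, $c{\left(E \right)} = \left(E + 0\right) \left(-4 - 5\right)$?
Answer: $-26$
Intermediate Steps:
$c{\left(E \right)} = - 9 E$ ($c{\left(E \right)} = E \left(-9\right) = - 9 E$)
$s{\left(a,h \right)} = -1$ ($s{\left(a,h \right)} = - \left(-9\right) 0 - 1 = \left(-1\right) 0 - 1 = 0 - 1 = -1$)
$s{\left(4,\left(3 - 3\right) 4 \right)} \left(-26\right) O{\left(-1 \right)} = \left(-1\right) \left(-26\right) \left(-1\right) = 26 \left(-1\right) = -26$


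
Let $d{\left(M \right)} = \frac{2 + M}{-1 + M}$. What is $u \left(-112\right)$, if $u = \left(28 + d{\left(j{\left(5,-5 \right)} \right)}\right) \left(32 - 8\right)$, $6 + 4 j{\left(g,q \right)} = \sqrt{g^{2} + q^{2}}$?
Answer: $- \frac{357504}{5} + \frac{16128 \sqrt{2}}{5} \approx -66939.0$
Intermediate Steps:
$j{\left(g,q \right)} = - \frac{3}{2} + \frac{\sqrt{g^{2} + q^{2}}}{4}$
$d{\left(M \right)} = \frac{2 + M}{-1 + M}$
$u = 672 + \frac{24 \left(\frac{1}{2} + \frac{5 \sqrt{2}}{4}\right)}{- \frac{5}{2} + \frac{5 \sqrt{2}}{4}}$ ($u = \left(28 + \frac{2 - \left(\frac{3}{2} - \frac{\sqrt{5^{2} + \left(-5\right)^{2}}}{4}\right)}{-1 - \left(\frac{3}{2} - \frac{\sqrt{5^{2} + \left(-5\right)^{2}}}{4}\right)}\right) \left(32 - 8\right) = \left(28 + \frac{2 - \left(\frac{3}{2} - \frac{\sqrt{25 + 25}}{4}\right)}{-1 - \left(\frac{3}{2} - \frac{\sqrt{25 + 25}}{4}\right)}\right) 24 = \left(28 + \frac{2 - \left(\frac{3}{2} - \frac{\sqrt{50}}{4}\right)}{-1 - \left(\frac{3}{2} - \frac{\sqrt{50}}{4}\right)}\right) 24 = \left(28 + \frac{2 - \left(\frac{3}{2} - \frac{5 \sqrt{2}}{4}\right)}{-1 - \left(\frac{3}{2} - \frac{5 \sqrt{2}}{4}\right)}\right) 24 = \left(28 + \frac{\frac{1}{2} + \frac{5 \sqrt{2}}{4}}{- \frac{5}{2} + \frac{5 \sqrt{2}}{4}}\right) 24 = 672 + \frac{24 \left(\frac{1}{2} + \frac{5 \sqrt{2}}{4}\right)}{- \frac{5}{2} + \frac{5 \sqrt{2}}{4}} \approx 597.67$)
$u \left(-112\right) = \left(\frac{3192}{5} - \frac{144 \sqrt{2}}{5}\right) \left(-112\right) = - \frac{357504}{5} + \frac{16128 \sqrt{2}}{5}$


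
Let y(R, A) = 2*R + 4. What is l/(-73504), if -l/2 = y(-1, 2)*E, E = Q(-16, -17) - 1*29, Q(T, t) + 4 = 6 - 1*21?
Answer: -6/2297 ≈ -0.0026121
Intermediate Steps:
Q(T, t) = -19 (Q(T, t) = -4 + (6 - 1*21) = -4 + (6 - 21) = -4 - 15 = -19)
E = -48 (E = -19 - 1*29 = -19 - 29 = -48)
y(R, A) = 4 + 2*R
l = 192 (l = -2*(4 + 2*(-1))*(-48) = -2*(4 - 2)*(-48) = -4*(-48) = -2*(-96) = 192)
l/(-73504) = 192/(-73504) = 192*(-1/73504) = -6/2297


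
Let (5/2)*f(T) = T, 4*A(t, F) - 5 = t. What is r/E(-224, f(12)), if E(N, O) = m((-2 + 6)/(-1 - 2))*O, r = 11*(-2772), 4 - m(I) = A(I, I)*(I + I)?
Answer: -114345/116 ≈ -985.73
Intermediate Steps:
A(t, F) = 5/4 + t/4
f(T) = 2*T/5
m(I) = 4 - 2*I*(5/4 + I/4) (m(I) = 4 - (5/4 + I/4)*(I + I) = 4 - (5/4 + I/4)*2*I = 4 - 2*I*(5/4 + I/4))
r = -30492
E(N, O) = 58*O/9 (E(N, O) = (4 - (-2 + 6)/(-1 - 2)*(5 + (-2 + 6)/(-1 - 2))/2)*O = (4 - 4/(-3)*(5 + 4/(-3))/2)*O = (4 - 4*(-⅓)*(5 + 4*(-⅓))/2)*O = (4 - ½*(-4/3)*(5 - 4/3))*O = (4 - ½*(-4/3)*11/3)*O = (4 + 22/9)*O = 58*O/9)
r/E(-224, f(12)) = -30492/(58*((⅖)*12)/9) = -30492/((58/9)*(24/5)) = -30492/464/15 = -30492*15/464 = -114345/116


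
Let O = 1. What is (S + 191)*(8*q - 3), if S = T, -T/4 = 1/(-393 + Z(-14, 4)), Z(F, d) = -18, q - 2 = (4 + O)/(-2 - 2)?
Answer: 78505/137 ≈ 573.03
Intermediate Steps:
q = 3/4 (q = 2 + (4 + 1)/(-2 - 2) = 2 + 5/(-4) = 2 + 5*(-1/4) = 2 - 5/4 = 3/4 ≈ 0.75000)
T = 4/411 (T = -4/(-393 - 18) = -4/(-411) = -4*(-1/411) = 4/411 ≈ 0.0097324)
S = 4/411 ≈ 0.0097324
(S + 191)*(8*q - 3) = (4/411 + 191)*(8*(3/4) - 3) = 78505*(6 - 3)/411 = (78505/411)*3 = 78505/137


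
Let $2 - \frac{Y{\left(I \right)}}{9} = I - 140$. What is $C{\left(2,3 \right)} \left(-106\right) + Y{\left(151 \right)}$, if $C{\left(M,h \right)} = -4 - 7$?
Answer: $1085$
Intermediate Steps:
$C{\left(M,h \right)} = -11$ ($C{\left(M,h \right)} = -4 - 7 = -11$)
$Y{\left(I \right)} = 1278 - 9 I$ ($Y{\left(I \right)} = 18 - 9 \left(I - 140\right) = 18 - 9 \left(-140 + I\right) = 18 - \left(-1260 + 9 I\right) = 1278 - 9 I$)
$C{\left(2,3 \right)} \left(-106\right) + Y{\left(151 \right)} = \left(-11\right) \left(-106\right) + \left(1278 - 1359\right) = 1166 + \left(1278 - 1359\right) = 1166 - 81 = 1085$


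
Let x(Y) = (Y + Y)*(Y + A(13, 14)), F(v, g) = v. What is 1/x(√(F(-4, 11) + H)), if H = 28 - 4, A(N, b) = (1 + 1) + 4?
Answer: -1/32 + 3*√5/160 ≈ 0.010676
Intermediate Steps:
A(N, b) = 6 (A(N, b) = 2 + 4 = 6)
H = 24
x(Y) = 2*Y*(6 + Y) (x(Y) = (Y + Y)*(Y + 6) = (2*Y)*(6 + Y) = 2*Y*(6 + Y))
1/x(√(F(-4, 11) + H)) = 1/(2*√(-4 + 24)*(6 + √(-4 + 24))) = 1/(2*√20*(6 + √20)) = 1/(2*(2*√5)*(6 + 2*√5)) = 1/(4*√5*(6 + 2*√5)) = √5/(20*(6 + 2*√5))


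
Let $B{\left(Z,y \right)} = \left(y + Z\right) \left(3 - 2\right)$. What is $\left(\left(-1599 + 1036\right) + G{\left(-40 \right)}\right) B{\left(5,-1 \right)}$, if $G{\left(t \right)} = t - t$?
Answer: $-2252$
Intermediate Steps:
$B{\left(Z,y \right)} = Z + y$ ($B{\left(Z,y \right)} = \left(Z + y\right) 1 = Z + y$)
$G{\left(t \right)} = 0$
$\left(\left(-1599 + 1036\right) + G{\left(-40 \right)}\right) B{\left(5,-1 \right)} = \left(\left(-1599 + 1036\right) + 0\right) \left(5 - 1\right) = \left(-563 + 0\right) 4 = \left(-563\right) 4 = -2252$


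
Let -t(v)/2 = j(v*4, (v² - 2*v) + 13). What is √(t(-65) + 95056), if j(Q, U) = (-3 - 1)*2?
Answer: 4*√5942 ≈ 308.34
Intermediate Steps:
j(Q, U) = -8 (j(Q, U) = -4*2 = -8)
t(v) = 16 (t(v) = -2*(-8) = 16)
√(t(-65) + 95056) = √(16 + 95056) = √95072 = 4*√5942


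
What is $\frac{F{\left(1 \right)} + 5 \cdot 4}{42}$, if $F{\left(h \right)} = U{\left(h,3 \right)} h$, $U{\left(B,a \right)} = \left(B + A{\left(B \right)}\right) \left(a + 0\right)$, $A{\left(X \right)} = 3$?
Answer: $\frac{16}{21} \approx 0.7619$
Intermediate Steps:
$U{\left(B,a \right)} = a \left(3 + B\right)$ ($U{\left(B,a \right)} = \left(B + 3\right) \left(a + 0\right) = \left(3 + B\right) a = a \left(3 + B\right)$)
$F{\left(h \right)} = h \left(9 + 3 h\right)$ ($F{\left(h \right)} = 3 \left(3 + h\right) h = \left(9 + 3 h\right) h = h \left(9 + 3 h\right)$)
$\frac{F{\left(1 \right)} + 5 \cdot 4}{42} = \frac{3 \cdot 1 \left(3 + 1\right) + 5 \cdot 4}{42} = \frac{3 \cdot 1 \cdot 4 + 20}{42} = \frac{12 + 20}{42} = \frac{1}{42} \cdot 32 = \frac{16}{21}$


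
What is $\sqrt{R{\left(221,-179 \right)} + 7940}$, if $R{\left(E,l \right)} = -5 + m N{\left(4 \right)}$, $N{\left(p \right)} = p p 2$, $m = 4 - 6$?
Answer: $\sqrt{7871} \approx 88.719$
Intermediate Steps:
$m = -2$ ($m = 4 - 6 = -2$)
$N{\left(p \right)} = 2 p^{2}$ ($N{\left(p \right)} = p^{2} \cdot 2 = 2 p^{2}$)
$R{\left(E,l \right)} = -69$ ($R{\left(E,l \right)} = -5 - 2 \cdot 2 \cdot 4^{2} = -5 - 2 \cdot 2 \cdot 16 = -5 - 64 = -69$)
$\sqrt{R{\left(221,-179 \right)} + 7940} = \sqrt{-69 + 7940} = \sqrt{7871}$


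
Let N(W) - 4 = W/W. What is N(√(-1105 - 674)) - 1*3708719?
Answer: -3708714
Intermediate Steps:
N(W) = 5 (N(W) = 4 + W/W = 4 + 1 = 5)
N(√(-1105 - 674)) - 1*3708719 = 5 - 1*3708719 = 5 - 3708719 = -3708714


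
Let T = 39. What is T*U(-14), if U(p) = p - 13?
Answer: -1053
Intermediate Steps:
U(p) = -13 + p
T*U(-14) = 39*(-13 - 14) = 39*(-27) = -1053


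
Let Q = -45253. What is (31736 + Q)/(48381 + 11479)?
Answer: -13517/59860 ≈ -0.22581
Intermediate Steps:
(31736 + Q)/(48381 + 11479) = (31736 - 45253)/(48381 + 11479) = -13517/59860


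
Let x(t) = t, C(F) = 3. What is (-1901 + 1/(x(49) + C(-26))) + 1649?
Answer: -13103/52 ≈ -251.98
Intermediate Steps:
(-1901 + 1/(x(49) + C(-26))) + 1649 = (-1901 + 1/(49 + 3)) + 1649 = (-1901 + 1/52) + 1649 = -98851/52 + 1649 = -13103/52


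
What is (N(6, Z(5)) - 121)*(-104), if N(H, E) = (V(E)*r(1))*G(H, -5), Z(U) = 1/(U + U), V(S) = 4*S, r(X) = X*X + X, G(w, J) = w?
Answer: 60424/5 ≈ 12085.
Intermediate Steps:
r(X) = X + X² (r(X) = X² + X = X + X²)
Z(U) = 1/(2*U)
N(H, E) = 8*E*H (N(H, E) = ((4*E)*(1*(1 + 1)))*H = ((4*E)*(1*2))*H = ((4*E)*2)*H = (8*E)*H = 8*E*H)
(N(6, Z(5)) - 121)*(-104) = (8*((½)/5)*6 - 121)*(-104) = (8*((½)*(⅕))*6 - 121)*(-104) = (8*(⅒)*6 - 121)*(-104) = (24/5 - 121)*(-104) = -581/5*(-104) = 60424/5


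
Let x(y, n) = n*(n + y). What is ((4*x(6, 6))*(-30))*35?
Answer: -302400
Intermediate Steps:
((4*x(6, 6))*(-30))*35 = ((4*(6*(6 + 6)))*(-30))*35 = ((4*(6*12))*(-30))*35 = ((4*72)*(-30))*35 = (288*(-30))*35 = -8640*35 = -302400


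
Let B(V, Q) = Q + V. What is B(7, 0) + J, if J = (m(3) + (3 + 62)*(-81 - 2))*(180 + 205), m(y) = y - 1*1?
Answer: -2076298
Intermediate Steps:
m(y) = -1 + y (m(y) = y - 1 = -1 + y)
J = -2076305 (J = ((-1 + 3) + (3 + 62)*(-81 - 2))*(180 + 205) = (2 + 65*(-83))*385 = (2 - 5395)*385 = -5393*385 = -2076305)
B(7, 0) + J = (0 + 7) - 2076305 = 7 - 2076305 = -2076298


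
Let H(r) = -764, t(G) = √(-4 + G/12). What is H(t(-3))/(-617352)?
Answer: 191/154338 ≈ 0.0012375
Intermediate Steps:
t(G) = √(-4 + G/12) (t(G) = √(-4 + G*(1/12)) = √(-4 + G/12))
H(t(-3))/(-617352) = -764/(-617352) = -764*(-1/617352) = 191/154338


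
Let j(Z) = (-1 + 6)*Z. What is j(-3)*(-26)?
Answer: 390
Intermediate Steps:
j(Z) = 5*Z
j(-3)*(-26) = (5*(-3))*(-26) = -15*(-26) = 390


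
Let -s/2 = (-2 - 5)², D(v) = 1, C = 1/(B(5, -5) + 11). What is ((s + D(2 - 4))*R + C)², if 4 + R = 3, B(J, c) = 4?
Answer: 2119936/225 ≈ 9421.9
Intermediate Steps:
R = -1 (R = -4 + 3 = -1)
C = 1/15 (C = 1/(4 + 11) = 1/15 ≈ 0.066667)
s = -98 (s = -2*(-2 - 5)² = -2*(-7)² = -2*49 = -98)
((s + D(2 - 4))*R + C)² = ((-98 + 1)*(-1) + 1/15)² = (-97*(-1) + 1/15)² = (97 + 1/15)² = (1456/15)² = 2119936/225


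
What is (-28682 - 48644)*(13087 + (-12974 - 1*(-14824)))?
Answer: -1155018462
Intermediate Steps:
(-28682 - 48644)*(13087 + (-12974 - 1*(-14824))) = -77326*(13087 + (-12974 + 14824)) = -77326*(13087 + 1850) = -77326*14937 = -1155018462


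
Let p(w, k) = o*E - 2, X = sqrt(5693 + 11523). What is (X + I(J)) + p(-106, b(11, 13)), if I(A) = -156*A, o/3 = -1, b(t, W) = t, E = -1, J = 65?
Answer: -10139 + 8*sqrt(269) ≈ -10008.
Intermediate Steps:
o = -3 (o = 3*(-1) = -3)
X = 8*sqrt(269) (X = sqrt(17216) = 8*sqrt(269) ≈ 131.21)
p(w, k) = 1 (p(w, k) = -3*(-1) - 2 = 3 - 2 = 1)
(X + I(J)) + p(-106, b(11, 13)) = (8*sqrt(269) - 156*65) + 1 = (8*sqrt(269) - 10140) + 1 = (-10140 + 8*sqrt(269)) + 1 = -10139 + 8*sqrt(269)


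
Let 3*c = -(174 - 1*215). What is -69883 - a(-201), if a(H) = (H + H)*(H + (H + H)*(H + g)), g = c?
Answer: 30123131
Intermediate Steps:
c = 41/3 (c = (-(174 - 1*215))/3 = (-(174 - 215))/3 = (-1*(-41))/3 = (⅓)*41 = 41/3 ≈ 13.667)
g = 41/3 ≈ 13.667
a(H) = 2*H*(H + 2*H*(41/3 + H)) (a(H) = (H + H)*(H + (H + H)*(H + 41/3)) = (2*H)*(H + (2*H)*(41/3 + H)) = (2*H)*(H + 2*H*(41/3 + H)) = 2*H*(H + 2*H*(41/3 + H)))
-69883 - a(-201) = -69883 - (-201)²*(170/3 + 4*(-201)) = -69883 - 40401*(170/3 - 804) = -69883 - 40401*(-2242)/3 = -69883 - 1*(-30193014) = -69883 + 30193014 = 30123131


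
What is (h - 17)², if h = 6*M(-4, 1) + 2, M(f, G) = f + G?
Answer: 1089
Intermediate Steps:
M(f, G) = G + f
h = -16 (h = 6*(1 - 4) + 2 = 6*(-3) + 2 = -18 + 2 = -16)
(h - 17)² = (-16 - 17)² = (-33)² = 1089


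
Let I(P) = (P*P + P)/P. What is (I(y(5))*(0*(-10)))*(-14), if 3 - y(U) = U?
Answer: 0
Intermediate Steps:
y(U) = 3 - U
I(P) = (P + P²)/P (I(P) = (P² + P)/P = (P + P²)/P)
(I(y(5))*(0*(-10)))*(-14) = ((1 + (3 - 1*5))*(0*(-10)))*(-14) = ((1 + (3 - 5))*0)*(-14) = ((1 - 2)*0)*(-14) = -1*0*(-14) = 0*(-14) = 0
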